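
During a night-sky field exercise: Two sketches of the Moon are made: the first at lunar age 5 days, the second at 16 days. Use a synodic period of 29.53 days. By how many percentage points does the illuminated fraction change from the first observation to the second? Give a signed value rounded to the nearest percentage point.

θ₁ = 360° × 5/29.53 = 61.0°, f₁ = (1 − cos θ₁)/2 = 0.257.
θ₂ = 360° × 16/29.53 = 195.1°, f₂ = (1 − cos θ₂)/2 = 0.983.
Change = f₂ − f₁ = +0.726 → +73 percentage points.

+73 percentage points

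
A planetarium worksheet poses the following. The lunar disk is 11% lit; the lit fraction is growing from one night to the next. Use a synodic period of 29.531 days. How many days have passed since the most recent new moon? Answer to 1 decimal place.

From f = (1 − cos θ)/2: cos θ = 1 − 2×0.11 = 0.780; arccos → 38.7°.
Before full moon the principal value applies: θ = 38.7°.
That fraction of the synodic month is 38.7/360 × 29.531 d ≈ 3.18 d.

3.2 days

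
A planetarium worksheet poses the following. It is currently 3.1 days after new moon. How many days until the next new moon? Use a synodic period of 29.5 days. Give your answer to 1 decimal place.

26.4 days

The next new moon completes the synodic month: 29.5 − 3.1 = 26.400 days.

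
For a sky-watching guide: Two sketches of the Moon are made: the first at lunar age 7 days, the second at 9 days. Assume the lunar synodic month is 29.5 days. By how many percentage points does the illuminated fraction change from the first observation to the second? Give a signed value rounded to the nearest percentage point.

+21 percentage points

θ₁ = 360° × 7/29.5 = 85.4°, f₁ = (1 − cos θ₁)/2 = 0.460.
θ₂ = 360° × 9/29.5 = 109.8°, f₂ = (1 − cos θ₂)/2 = 0.670.
Change = f₂ − f₁ = +0.210 → +21 percentage points.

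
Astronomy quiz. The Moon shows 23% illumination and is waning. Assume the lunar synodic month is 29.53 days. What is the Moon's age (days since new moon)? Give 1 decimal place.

24.8 days

Invert f = (1 − cos θ)/2 to get cos θ = 1 − 2(0.23) = 0.540, hence θ₀ = arccos 0.540 = 57.3°.
A waning Moon lies in 180°–360°, so θ = 360° − 57.3° = 302.7°.
At 360°/29.53 d per day, 302.7° corresponds to 24.83 days.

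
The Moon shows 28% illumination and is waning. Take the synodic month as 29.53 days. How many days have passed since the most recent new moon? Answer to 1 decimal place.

24.3 days

From f = (1 − cos θ)/2: cos θ = 1 − 2×0.28 = 0.440; arccos → 63.9°.
Waning ⇒ past full, so θ = 360° − 63.9° = 296.1°.
Age = 29.53 × 296.1°/360° ≈ 24.29 days.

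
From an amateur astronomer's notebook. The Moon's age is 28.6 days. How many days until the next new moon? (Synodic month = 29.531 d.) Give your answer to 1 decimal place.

0.9 days

One full lunation from the last new moon is 29.531 d; remaining = 29.531 − 28.6 = 0.931 d.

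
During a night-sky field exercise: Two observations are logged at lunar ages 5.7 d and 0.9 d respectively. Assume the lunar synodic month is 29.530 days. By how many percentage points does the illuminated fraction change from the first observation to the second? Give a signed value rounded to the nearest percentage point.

-32 percentage points

θ₁ = 360° × 5.7/29.530 = 69.5°, f₁ = (1 − cos θ₁)/2 = 0.325.
θ₂ = 360° × 0.9/29.530 = 11.0°, f₂ = (1 − cos θ₂)/2 = 0.009.
Change = f₂ − f₁ = -0.316 → -32 percentage points.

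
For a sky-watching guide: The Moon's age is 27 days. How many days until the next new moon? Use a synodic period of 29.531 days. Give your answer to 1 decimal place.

2.5 days

The next new moon completes the synodic month: 29.531 − 27 = 2.531 days.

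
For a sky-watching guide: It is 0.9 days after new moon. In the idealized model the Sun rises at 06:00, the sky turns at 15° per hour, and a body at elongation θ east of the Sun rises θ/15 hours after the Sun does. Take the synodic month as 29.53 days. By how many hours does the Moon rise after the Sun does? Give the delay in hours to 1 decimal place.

Elongation θ = 360° × 0.9/29.53 ≈ 11.0°.
Delay after the Sun = 11.0° / (15°/h) ≈ 0.73 h.
So the Moon rises 0.73 h after the Sun.

0.7 h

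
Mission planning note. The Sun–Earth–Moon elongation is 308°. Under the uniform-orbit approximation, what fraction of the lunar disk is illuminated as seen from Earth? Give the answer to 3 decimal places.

0.192

f = (1 − cos 308°)/2 = (1 − 0.616)/2 ≈ 0.192.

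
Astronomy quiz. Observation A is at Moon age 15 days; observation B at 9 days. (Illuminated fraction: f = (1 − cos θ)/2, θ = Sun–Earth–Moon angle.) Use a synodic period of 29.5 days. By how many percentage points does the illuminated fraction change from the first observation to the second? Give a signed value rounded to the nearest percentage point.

-33 pp

θ₁ = 360° × 15/29.5 = 183.1°, f₁ = (1 − cos θ₁)/2 = 0.999.
θ₂ = 360° × 9/29.5 = 109.8°, f₂ = (1 − cos θ₂)/2 = 0.670.
Change = f₂ − f₁ = -0.330 → -33 percentage points.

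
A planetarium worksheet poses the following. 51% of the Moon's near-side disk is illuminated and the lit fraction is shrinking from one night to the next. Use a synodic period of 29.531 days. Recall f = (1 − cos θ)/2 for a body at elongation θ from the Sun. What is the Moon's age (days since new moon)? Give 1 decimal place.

22.1 days

Invert f = (1 − cos θ)/2 to get cos θ = 1 − 2(0.51) = -0.020, hence θ₀ = arccos -0.020 = 91.1°.
A waning Moon lies in 180°–360°, so θ = 360° − 91.1° = 268.9°.
That fraction of the synodic month is 268.9/360 × 29.531 d ≈ 22.05 d.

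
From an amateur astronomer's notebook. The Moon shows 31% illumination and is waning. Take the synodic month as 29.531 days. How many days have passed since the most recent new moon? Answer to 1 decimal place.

From f = (1 − cos θ)/2: cos θ = 1 − 2×0.31 = 0.380; arccos → 67.7°.
Since the Moon is past full (waning), take the reflex angle: θ = 360° − 67.7° = 292.3°.
Age = 29.531 × 292.3°/360° ≈ 23.98 days.

24.0 days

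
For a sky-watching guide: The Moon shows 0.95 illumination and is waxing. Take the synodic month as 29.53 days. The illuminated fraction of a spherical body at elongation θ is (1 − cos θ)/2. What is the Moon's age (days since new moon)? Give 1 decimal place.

cos θ = 1 − 2f = -0.900, giving a principal value of 154.2°.
Waxing ⇒ before full, so θ = 154.2°.
Age = 29.53 × 154.2°/360° ≈ 12.65 days.

12.6 days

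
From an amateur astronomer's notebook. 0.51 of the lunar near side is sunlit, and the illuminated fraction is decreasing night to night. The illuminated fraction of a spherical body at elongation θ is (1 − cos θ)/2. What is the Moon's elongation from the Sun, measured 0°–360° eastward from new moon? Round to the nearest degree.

From f = (1 − cos θ)/2: cos θ = 1 − 2×0.51 = -0.020; arccos → 91.1°.
Waning ⇒ past full, so θ = 360° − 91.1° = 268.9°.

269°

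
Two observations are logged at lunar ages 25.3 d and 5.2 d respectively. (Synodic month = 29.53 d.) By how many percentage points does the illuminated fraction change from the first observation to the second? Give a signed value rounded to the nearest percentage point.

First observation: θ = 360°·25.3/29.53 = 308.4°, so f = 0.189.
Second observation: θ = 63.4°, f = 0.276.
Δf = 0.276 − 0.189 = +0.087, i.e. +9 pp.

+9 pp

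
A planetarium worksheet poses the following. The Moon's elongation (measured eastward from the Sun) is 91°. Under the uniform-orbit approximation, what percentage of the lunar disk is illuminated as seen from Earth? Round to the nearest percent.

51%

Half-versine of 91°: (1 − (-0.017))/2 = 0.509, i.e. 51%.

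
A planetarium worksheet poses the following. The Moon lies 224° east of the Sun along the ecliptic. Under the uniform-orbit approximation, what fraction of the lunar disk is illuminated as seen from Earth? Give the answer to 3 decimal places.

cos 224° = (-0.719), so f = (1 − (-0.719))/2 = 0.860.

0.860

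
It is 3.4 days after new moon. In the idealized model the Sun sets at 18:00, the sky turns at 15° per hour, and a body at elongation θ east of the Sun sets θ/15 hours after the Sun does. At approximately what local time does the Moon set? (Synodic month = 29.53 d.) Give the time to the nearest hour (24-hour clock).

Phase angle: θ = 360°·(3.4 d)/(29.53 d) = 41.4°.
Delay after the Sun = 41.4° / (15°/h) ≈ 2.76 h.
18:00 + 2.76 h ≈ 20:46 → 21:00 to the nearest hour.

21:00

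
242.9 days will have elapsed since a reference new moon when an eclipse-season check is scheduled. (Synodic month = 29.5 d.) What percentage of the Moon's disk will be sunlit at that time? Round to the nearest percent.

45%

242.9 d spans 8 complete synodic months (8 × 29.5 = 236.00 d) plus 6.90 d.
The Moon has covered 6.90/29.5 of its cycle, so θ ≈ 360° × 6.90/29.5 = 84.2°.
Illuminated fraction = (1 − cos 84.2°)/2 = (1 − 0.101)/2 ≈ 0.450, so 45%.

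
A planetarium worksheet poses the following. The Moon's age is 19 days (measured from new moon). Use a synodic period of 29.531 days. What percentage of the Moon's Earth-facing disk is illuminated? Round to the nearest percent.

Phase angle: θ = 360°·(19 d)/(29.531 d) = 231.6°.
Illuminated fraction = (1 − cos 231.6°)/2 = (1 − (-0.621))/2 ≈ 0.810, so 81%.

81%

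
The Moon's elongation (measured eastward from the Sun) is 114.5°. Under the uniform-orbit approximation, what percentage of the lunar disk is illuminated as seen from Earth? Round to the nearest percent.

cos 114.5° = (-0.415), so f = (1 − (-0.415))/2 = 0.707, i.e. 71%.

71%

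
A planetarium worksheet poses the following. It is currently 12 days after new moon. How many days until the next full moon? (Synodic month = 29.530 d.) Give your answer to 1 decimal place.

2.8 days

Full moon occurs at elongation 180°, i.e. at age 29.530 × 180/360 = 14.765 d.
So 2.765 days remain (14.765 − 12).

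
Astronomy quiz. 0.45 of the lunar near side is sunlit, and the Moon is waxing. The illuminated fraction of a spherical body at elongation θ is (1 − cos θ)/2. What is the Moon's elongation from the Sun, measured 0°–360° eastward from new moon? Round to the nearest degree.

From f = (1 − cos θ)/2: cos θ = 1 − 2×0.45 = 0.100; arccos → 84.3°.
The Moon is waxing (0°–180°), so θ = 84.3° directly.

84°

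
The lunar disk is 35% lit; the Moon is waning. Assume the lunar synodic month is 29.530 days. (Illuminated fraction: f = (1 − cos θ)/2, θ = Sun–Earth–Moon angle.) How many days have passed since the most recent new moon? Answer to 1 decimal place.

23.6 days

Invert f = (1 − cos θ)/2 to get cos θ = 1 − 2(0.35) = 0.300, hence θ₀ = arccos 0.300 = 72.5°.
A waning Moon lies in 180°–360°, so θ = 360° − 72.5° = 287.5°.
Age = 29.530 × 287.5°/360° ≈ 23.58 days.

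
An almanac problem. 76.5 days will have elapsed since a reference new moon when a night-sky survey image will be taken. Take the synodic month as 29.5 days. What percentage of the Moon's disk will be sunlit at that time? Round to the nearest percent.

92%

76.5/29.5 = 2.593 lunations, so 2 complete cycles and 17.50 d into the next.
The Moon has covered 17.50/29.5 of its cycle, so θ ≈ 360° × 17.50/29.5 = 213.6°.
Illuminated fraction = (1 − cos 213.6°)/2 = (1 − (-0.833))/2 ≈ 0.917, so 92%.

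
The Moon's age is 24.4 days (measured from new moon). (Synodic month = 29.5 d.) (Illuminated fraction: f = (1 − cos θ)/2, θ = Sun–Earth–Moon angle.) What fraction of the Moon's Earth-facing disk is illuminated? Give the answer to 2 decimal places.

Phase angle: θ = 360°·(24.4 d)/(29.5 d) = 297.8°.
Illuminated fraction = (1 − cos 297.8°)/2 = (1 − 0.466)/2 ≈ 0.267.

0.27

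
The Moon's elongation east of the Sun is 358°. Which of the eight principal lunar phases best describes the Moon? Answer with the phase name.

new moon

The new moon sector spans roughly -22°–22°; 358° falls inside it.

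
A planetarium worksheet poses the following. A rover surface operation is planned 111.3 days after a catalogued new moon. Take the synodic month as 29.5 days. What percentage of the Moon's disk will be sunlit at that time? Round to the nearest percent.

43%

111.3/29.5 = 3.773 lunations, so 3 complete cycles and 22.80 d into the next.
The Moon has covered 22.80/29.5 of its cycle, so θ ≈ 360° × 22.80/29.5 = 278.2°.
cos 278.2° = 0.143, so f = (1 − 0.143)/2 = 0.428, so 43%.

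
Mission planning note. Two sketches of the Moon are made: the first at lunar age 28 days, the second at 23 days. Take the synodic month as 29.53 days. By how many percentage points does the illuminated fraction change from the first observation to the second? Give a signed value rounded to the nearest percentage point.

+38 percentage points

First observation: θ = 360°·28/29.53 = 341.3°, so f = 0.026.
Second observation: θ = 280.4°, f = 0.410.
Δf = 0.410 − 0.026 = +0.384, i.e. +38 pp.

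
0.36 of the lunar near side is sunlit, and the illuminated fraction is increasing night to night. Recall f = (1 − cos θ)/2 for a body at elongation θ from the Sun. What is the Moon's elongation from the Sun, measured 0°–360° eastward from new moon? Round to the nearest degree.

74°

Invert f = (1 − cos θ)/2 to get cos θ = 1 − 2(0.36) = 0.280, hence θ₀ = arccos 0.280 = 73.7°.
Before full moon the principal value applies: θ = 73.7°.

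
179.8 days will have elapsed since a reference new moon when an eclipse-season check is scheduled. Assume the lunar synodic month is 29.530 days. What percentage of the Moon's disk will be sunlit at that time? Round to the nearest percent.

179.8/29.530 = 6.089 lunations, so 6 complete cycles and 2.62 d into the next.
Phase angle: θ = 360°·(2.62 d)/(29.530 d) = 31.9°.
With cos θ = 0.849, the lit fraction is (1 − 0.849)/2 ≈ 0.076, so 8%.

8%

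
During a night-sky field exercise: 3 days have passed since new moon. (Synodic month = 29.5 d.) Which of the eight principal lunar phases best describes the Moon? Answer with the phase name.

waxing crescent

θ ≈ 360° × 3/29.5 = 37°, which falls in the waxing crescent sector.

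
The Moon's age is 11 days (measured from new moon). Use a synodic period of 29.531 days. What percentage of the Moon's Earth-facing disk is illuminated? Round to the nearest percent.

Elongation θ = 360° × 11/29.531 ≈ 134.1°.
With cos θ = (-0.696), the lit fraction is (1 − (-0.696))/2 ≈ 0.848, so 85%.

85%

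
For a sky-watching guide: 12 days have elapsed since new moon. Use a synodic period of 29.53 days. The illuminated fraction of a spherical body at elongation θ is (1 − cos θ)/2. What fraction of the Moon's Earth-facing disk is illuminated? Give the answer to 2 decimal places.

0.92

The Moon has covered 12/29.53 of its cycle, so θ ≈ 360° × 12/29.53 = 146.3°.
With cos θ = (-0.832), the lit fraction is (1 − (-0.832))/2 ≈ 0.916.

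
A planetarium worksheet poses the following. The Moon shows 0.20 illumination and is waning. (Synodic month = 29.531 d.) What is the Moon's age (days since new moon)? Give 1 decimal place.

Invert f = (1 − cos θ)/2 to get cos θ = 1 − 2(0.20) = 0.600, hence θ₀ = arccos 0.600 = 53.1°.
A waning Moon lies in 180°–360°, so θ = 360° − 53.1° = 306.9°.
Age = 29.531 × 306.9°/360° ≈ 25.17 days.

25.2 days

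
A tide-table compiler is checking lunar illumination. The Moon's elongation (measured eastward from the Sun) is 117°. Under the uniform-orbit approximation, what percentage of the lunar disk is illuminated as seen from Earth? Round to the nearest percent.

73%

Half-versine of 117°: (1 − (-0.454))/2 = 0.727, i.e. 73%.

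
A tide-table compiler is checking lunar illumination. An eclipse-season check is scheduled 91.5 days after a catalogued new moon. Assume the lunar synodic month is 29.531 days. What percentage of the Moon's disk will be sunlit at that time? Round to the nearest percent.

91.5 d spans 3 complete synodic months (3 × 29.531 = 88.59 d) plus 2.91 d.
Phase angle: θ = 360°·(2.91 d)/(29.531 d) = 35.4°.
With cos θ = 0.815, the lit fraction is (1 − 0.815)/2 ≈ 0.093, so 9%.

9%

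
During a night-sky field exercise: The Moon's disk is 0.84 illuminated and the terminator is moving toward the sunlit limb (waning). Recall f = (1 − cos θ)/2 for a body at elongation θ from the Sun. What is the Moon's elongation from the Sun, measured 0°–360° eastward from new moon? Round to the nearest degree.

From f = (1 − cos θ)/2: cos θ = 1 − 2×0.84 = -0.680; arccos → 132.8°.
Waning ⇒ past full, so θ = 360° − 132.8° = 227.2°.

227°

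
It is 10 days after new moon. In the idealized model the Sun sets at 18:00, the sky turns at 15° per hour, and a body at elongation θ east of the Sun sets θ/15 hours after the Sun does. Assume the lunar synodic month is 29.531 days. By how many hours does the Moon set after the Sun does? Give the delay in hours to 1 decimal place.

8.1 h

Phase angle: θ = 360°·(10 d)/(29.531 d) = 121.9°.
Delay after the Sun = 121.9° / (15°/h) ≈ 8.13 h.
So the Moon sets 8.13 h after the Sun.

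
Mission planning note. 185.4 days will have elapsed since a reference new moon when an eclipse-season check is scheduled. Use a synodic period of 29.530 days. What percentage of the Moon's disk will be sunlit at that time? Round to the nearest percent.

185.4/29.530 = 6.278 lunations, so 6 complete cycles and 8.22 d into the next.
Phase angle: θ = 360°·(8.22 d)/(29.530 d) = 100.2°.
With cos θ = (-0.177), the lit fraction is (1 − (-0.177))/2 ≈ 0.589, so 59%.

59%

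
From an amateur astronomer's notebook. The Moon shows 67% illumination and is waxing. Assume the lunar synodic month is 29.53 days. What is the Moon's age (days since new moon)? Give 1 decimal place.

cos θ = 1 − 2f = -0.340, giving a principal value of 109.9°.
The Moon is waxing (0°–180°), so θ = 109.9° directly.
Age = 29.53 × 109.9°/360° ≈ 9.01 days.

9.0 days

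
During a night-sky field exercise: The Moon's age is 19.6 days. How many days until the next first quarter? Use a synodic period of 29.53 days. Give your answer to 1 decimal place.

First quarter is 0.25 of the way through the cycle: age 0.25 × 29.53 = 7.383 d.
Already past this cycle's first quarter; the next is at 7.383 + 29.53 = 36.913 d, so 36.913 − 19.6 = 17.312 days.

17.3 days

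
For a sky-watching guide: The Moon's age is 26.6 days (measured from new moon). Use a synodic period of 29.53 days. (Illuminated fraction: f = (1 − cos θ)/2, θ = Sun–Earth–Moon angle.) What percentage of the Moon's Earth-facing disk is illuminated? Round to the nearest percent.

Phase angle: θ = 360°·(26.6 d)/(29.53 d) = 324.3°.
Illuminated fraction = (1 − cos 324.3°)/2 = (1 − 0.812)/2 ≈ 0.094, so 9%.

9%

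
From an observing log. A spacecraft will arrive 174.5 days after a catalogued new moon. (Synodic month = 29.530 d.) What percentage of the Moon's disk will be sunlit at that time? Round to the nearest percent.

Reduce mod P: 174.5 − 5×29.530 = 26.85 d into the current lunation.
The Moon has covered 26.85/29.530 of its cycle, so θ ≈ 360° × 26.85/29.530 = 327.3°.
cos 327.3° = 0.842, so f = (1 − 0.842)/2 = 0.079, so 8%.

8%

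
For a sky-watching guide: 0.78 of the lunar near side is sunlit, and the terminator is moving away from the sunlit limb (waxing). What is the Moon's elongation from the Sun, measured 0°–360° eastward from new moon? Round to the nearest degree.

Invert f = (1 − cos θ)/2 to get cos θ = 1 − 2(0.78) = -0.560, hence θ₀ = arccos -0.560 = 124.1°.
The Moon is waxing (0°–180°), so θ = 124.1° directly.

124°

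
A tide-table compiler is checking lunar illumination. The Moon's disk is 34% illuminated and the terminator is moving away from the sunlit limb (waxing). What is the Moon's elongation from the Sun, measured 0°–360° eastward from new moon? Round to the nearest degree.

From f = (1 − cos θ)/2: cos θ = 1 − 2×0.34 = 0.320; arccos → 71.3°.
The Moon is waxing (0°–180°), so θ = 71.3° directly.

71°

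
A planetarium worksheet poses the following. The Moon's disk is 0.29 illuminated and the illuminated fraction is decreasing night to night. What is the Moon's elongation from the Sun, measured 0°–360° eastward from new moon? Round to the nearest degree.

Invert f = (1 − cos θ)/2 to get cos θ = 1 − 2(0.29) = 0.420, hence θ₀ = arccos 0.420 = 65.2°.
Since the Moon is past full (waning), take the reflex angle: θ = 360° − 65.2° = 294.8°.

295°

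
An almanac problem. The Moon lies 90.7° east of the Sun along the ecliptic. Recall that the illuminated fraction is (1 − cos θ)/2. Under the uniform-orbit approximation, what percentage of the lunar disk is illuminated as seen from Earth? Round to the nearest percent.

51%

cos 90.7° = (-0.012), so f = (1 − (-0.012))/2 = 0.506, i.e. 51%.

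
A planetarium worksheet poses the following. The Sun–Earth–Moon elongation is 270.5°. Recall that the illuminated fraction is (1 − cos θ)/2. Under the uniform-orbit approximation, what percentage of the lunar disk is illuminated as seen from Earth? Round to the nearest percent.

Half-versine of 270.5°: (1 − 0.009)/2 = 0.496, i.e. 50%.

50%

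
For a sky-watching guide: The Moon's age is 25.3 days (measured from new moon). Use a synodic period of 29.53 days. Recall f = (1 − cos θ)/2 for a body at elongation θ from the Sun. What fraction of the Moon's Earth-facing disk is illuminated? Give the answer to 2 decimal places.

Phase angle: θ = 360°·(25.3 d)/(29.53 d) = 308.4°.
cos 308.4° = 0.622, so f = (1 − 0.622)/2 = 0.189.

0.19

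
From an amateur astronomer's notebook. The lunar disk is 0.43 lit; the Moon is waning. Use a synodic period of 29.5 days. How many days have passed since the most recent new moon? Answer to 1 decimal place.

Invert f = (1 − cos θ)/2 to get cos θ = 1 − 2(0.43) = 0.140, hence θ₀ = arccos 0.140 = 82.0°.
A waning Moon lies in 180°–360°, so θ = 360° − 82.0° = 278.0°.
That fraction of the synodic month is 278.0/360 × 29.5 d ≈ 22.78 d.

22.8 days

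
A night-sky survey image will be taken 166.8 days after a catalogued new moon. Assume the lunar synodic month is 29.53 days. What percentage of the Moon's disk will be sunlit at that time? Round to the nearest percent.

166.8/29.53 = 5.648 lunations, so 5 complete cycles and 19.15 d into the next.
Elongation θ = 360° × 19.15/29.53 ≈ 233.5°.
Illuminated fraction = (1 − cos 233.5°)/2 = (1 − (-0.595))/2 ≈ 0.798, so 80%.

80%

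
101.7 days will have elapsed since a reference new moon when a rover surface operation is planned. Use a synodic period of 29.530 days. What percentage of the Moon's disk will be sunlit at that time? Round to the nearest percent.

97%

Reduce mod P: 101.7 − 3×29.530 = 13.11 d into the current lunation.
The Moon has covered 13.11/29.530 of its cycle, so θ ≈ 360° × 13.11/29.530 = 159.8°.
With cos θ = (-0.939), the lit fraction is (1 − (-0.939))/2 ≈ 0.969, so 97%.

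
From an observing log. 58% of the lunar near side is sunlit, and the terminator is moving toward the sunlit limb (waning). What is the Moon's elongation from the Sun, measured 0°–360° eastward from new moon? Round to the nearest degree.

261°

Invert f = (1 − cos θ)/2 to get cos θ = 1 − 2(0.58) = -0.160, hence θ₀ = arccos -0.160 = 99.2°.
Waning ⇒ past full, so θ = 360° − 99.2° = 260.8°.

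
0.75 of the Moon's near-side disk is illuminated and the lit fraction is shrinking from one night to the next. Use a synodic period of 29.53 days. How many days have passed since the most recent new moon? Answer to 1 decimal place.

Invert f = (1 − cos θ)/2 to get cos θ = 1 − 2(0.75) = -0.500, hence θ₀ = arccos -0.500 = 120.0°.
A waning Moon lies in 180°–360°, so θ = 360° − 120.0° = 240.0°.
At 360°/29.53 d per day, 240.0° corresponds to 19.69 days.

19.7 days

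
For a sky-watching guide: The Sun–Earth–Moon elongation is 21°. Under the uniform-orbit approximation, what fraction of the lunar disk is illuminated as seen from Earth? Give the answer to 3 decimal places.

0.033

cos 21° = 0.934, so f = (1 − 0.934)/2 = 0.033.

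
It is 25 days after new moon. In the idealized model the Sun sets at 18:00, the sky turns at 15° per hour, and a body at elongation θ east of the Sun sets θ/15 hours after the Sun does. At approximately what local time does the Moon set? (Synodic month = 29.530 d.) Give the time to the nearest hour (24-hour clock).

Elongation θ = 360° × 25/29.530 ≈ 304.8°.
Delay after the Sun = 304.8° / (15°/h) ≈ 20.32 h.
18:00 + 20.32 h ≈ 14:19 → 14:00 to the nearest hour.

14:00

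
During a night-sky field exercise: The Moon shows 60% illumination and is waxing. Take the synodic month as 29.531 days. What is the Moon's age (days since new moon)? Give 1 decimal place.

8.3 days

cos θ = 1 − 2f = -0.200, giving a principal value of 101.5°.
Before full moon the principal value applies: θ = 101.5°.
Age = 29.531 × 101.5°/360° ≈ 8.33 days.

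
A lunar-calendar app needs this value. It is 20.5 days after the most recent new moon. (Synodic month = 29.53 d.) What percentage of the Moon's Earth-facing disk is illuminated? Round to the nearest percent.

67%

Elongation θ = 360° × 20.5/29.53 ≈ 249.9°.
Illuminated fraction = (1 − cos 249.9°)/2 = (1 − (-0.343))/2 ≈ 0.672, so 67%.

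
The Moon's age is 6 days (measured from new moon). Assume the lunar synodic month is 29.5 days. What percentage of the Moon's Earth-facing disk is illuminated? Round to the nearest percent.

36%

Phase angle: θ = 360°·(6 d)/(29.5 d) = 73.2°.
cos 73.2° = 0.289, so f = (1 − 0.289)/2 = 0.356, so 36%.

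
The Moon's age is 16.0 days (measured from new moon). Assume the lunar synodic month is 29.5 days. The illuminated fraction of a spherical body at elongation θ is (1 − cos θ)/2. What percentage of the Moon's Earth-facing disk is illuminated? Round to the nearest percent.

98%

Elongation θ = 360° × 16.0/29.5 ≈ 195.3°.
With cos θ = (-0.965), the lit fraction is (1 − (-0.965))/2 ≈ 0.982, so 98%.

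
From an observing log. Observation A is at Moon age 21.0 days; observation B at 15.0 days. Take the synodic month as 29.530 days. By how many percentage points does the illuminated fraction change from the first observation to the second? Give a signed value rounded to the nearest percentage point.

θ₁ = 360° × 21.0/29.530 = 256.0°, f₁ = (1 − cos θ₁)/2 = 0.621.
θ₂ = 360° × 15.0/29.530 = 182.9°, f₂ = (1 − cos θ₂)/2 = 0.999.
Change = f₂ − f₁ = +0.379 → +38 percentage points.

+38 pp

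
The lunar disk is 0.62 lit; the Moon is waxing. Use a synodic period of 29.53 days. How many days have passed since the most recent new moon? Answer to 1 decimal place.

8.5 days

Invert f = (1 − cos θ)/2 to get cos θ = 1 − 2(0.62) = -0.240, hence θ₀ = arccos -0.240 = 103.9°.
Before full moon the principal value applies: θ = 103.9°.
At 360°/29.53 d per day, 103.9° corresponds to 8.52 days.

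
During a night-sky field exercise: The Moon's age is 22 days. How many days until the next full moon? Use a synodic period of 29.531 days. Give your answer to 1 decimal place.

Full moon is 0.5 of the way through the cycle: age 0.5 × 29.531 = 14.765 d.
Already past this cycle's full moon; the next is at 14.765 + 29.531 = 44.296 d, so 44.296 − 22 = 22.296 days.

22.3 days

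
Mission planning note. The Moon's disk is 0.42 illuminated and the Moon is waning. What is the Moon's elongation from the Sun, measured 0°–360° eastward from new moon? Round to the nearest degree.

279°

From f = (1 − cos θ)/2: cos θ = 1 − 2×0.42 = 0.160; arccos → 80.8°.
A waning Moon lies in 180°–360°, so θ = 360° − 80.8° = 279.2°.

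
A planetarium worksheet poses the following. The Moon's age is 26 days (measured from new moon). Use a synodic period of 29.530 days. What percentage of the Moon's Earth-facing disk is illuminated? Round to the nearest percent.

Elongation θ = 360° × 26/29.530 ≈ 317.0°.
cos 317.0° = 0.731, so f = (1 − 0.731)/2 = 0.135, so 13%.

13%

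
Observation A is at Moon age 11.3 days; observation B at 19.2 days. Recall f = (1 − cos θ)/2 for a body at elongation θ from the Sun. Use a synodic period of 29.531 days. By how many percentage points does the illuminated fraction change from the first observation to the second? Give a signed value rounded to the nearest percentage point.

-8 pp

First observation: θ = 360°·11.3/29.531 = 137.8°, so f = 0.870.
Second observation: θ = 234.1°, f = 0.793.
Δf = 0.793 − 0.870 = -0.077, i.e. -8 pp.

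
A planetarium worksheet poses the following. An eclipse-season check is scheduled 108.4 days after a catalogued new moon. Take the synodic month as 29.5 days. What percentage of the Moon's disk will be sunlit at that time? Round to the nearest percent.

Reduce mod P: 108.4 − 3×29.5 = 19.90 d into the current lunation.
Elongation θ = 360° × 19.90/29.5 ≈ 242.8°.
Illuminated fraction = (1 − cos 242.8°)/2 = (1 − (-0.456))/2 ≈ 0.728, so 73%.

73%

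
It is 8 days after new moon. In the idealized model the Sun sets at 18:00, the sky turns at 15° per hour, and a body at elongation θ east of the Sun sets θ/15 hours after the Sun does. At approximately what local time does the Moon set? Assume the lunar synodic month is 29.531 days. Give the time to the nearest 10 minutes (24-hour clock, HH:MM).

00:30

Phase angle: θ = 360°·(8 d)/(29.531 d) = 97.5°.
At 15° of sky rotation per hour, 97.5° corresponds to a 6.50 h lag.
18:00 + 6.502 h ≈ 00:30 → 00:30 to the nearest ten minutes.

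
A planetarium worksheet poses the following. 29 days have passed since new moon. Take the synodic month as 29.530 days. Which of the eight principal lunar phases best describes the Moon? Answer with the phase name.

new moon

θ ≈ 360° × 29/29.530 = 354°, which falls in the new moon sector.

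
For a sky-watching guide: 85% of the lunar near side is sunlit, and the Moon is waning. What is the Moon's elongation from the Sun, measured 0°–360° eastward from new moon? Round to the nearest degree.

From f = (1 − cos θ)/2: cos θ = 1 − 2×0.85 = -0.700; arccos → 134.4°.
A waning Moon lies in 180°–360°, so θ = 360° − 134.4° = 225.6°.

226°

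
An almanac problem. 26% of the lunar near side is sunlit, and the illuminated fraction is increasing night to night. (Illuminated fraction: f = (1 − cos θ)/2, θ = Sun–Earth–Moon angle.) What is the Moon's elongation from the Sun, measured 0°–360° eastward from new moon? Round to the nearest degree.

61°

Invert f = (1 − cos θ)/2 to get cos θ = 1 − 2(0.26) = 0.480, hence θ₀ = arccos 0.480 = 61.3°.
Before full moon the principal value applies: θ = 61.3°.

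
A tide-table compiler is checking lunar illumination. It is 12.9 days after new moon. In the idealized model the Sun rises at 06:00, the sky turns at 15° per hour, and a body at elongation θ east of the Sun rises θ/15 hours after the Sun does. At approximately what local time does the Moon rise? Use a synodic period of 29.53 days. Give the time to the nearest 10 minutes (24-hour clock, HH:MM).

Elongation θ = 360° × 12.9/29.53 ≈ 157.3°.
At 15° of sky rotation per hour, 157.3° corresponds to a 10.48 h lag.
06:00 + 10.484 h ≈ 16:29 → 16:30 to the nearest ten minutes.

16:30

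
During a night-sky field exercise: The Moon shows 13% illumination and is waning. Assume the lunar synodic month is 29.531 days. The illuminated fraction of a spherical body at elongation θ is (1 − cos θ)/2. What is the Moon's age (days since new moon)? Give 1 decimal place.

From f = (1 − cos θ)/2: cos θ = 1 − 2×0.13 = 0.740; arccos → 42.3°.
Since the Moon is past full (waning), take the reflex angle: θ = 360° − 42.3° = 317.7°.
Age = 29.531 × 317.7°/360° ≈ 26.06 days.

26.1 days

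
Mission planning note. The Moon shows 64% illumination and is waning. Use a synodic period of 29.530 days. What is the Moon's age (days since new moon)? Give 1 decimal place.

From f = (1 − cos θ)/2: cos θ = 1 − 2×0.64 = -0.280; arccos → 106.3°.
Since the Moon is past full (waning), take the reflex angle: θ = 360° − 106.3° = 253.7°.
At 360°/29.530 d per day, 253.7° corresponds to 20.81 days.

20.8 days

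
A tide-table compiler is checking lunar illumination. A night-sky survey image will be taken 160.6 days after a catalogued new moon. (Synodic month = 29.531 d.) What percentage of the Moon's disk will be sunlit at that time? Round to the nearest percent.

96%

160.6 d spans 5 complete synodic months (5 × 29.531 = 147.66 d) plus 12.94 d.
Elongation θ = 360° × 12.94/29.531 ≈ 157.8°.
With cos θ = (-0.926), the lit fraction is (1 − (-0.926))/2 ≈ 0.963, so 96%.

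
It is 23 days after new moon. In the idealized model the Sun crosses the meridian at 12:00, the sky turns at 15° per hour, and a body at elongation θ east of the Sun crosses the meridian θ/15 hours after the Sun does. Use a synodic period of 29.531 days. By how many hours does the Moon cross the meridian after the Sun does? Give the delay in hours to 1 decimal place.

18.7 h

Phase angle: θ = 360°·(23 d)/(29.531 d) = 280.4°.
The Moon trails the Sun by θ/15 = 280.4/15 ≈ 18.69 hours.
So the Moon crosses the meridian 18.69 h after the Sun.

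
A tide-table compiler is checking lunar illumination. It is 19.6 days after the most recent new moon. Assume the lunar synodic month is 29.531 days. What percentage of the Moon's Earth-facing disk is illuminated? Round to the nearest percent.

Elongation θ = 360° × 19.6/29.531 ≈ 238.9°.
Illuminated fraction = (1 − cos 238.9°)/2 = (1 − (-0.516))/2 ≈ 0.758, so 76%.

76%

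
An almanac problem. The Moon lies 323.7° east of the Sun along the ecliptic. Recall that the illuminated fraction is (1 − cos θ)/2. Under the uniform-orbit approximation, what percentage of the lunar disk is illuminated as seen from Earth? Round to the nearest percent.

Half-versine of 323.7°: (1 − 0.806)/2 = 0.097, i.e. 10%.

10%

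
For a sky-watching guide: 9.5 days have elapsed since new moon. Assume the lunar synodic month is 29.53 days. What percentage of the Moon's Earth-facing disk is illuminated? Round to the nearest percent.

Phase angle: θ = 360°·(9.5 d)/(29.53 d) = 115.8°.
Illuminated fraction = (1 − cos 115.8°)/2 = (1 − (-0.435))/2 ≈ 0.718, so 72%.

72%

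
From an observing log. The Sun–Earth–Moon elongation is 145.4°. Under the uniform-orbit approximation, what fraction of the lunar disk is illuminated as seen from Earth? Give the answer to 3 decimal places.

f = (1 − cos 145.4°)/2 = (1 − (-0.823))/2 ≈ 0.912.

0.912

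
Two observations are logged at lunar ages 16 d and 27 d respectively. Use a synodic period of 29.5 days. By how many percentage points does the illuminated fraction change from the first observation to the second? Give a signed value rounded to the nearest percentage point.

First observation: θ = 360°·16/29.5 = 195.3°, so f = 0.982.
Second observation: θ = 329.5°, f = 0.069.
Δf = 0.069 − 0.982 = -0.913, i.e. -91 pp.

-91 percentage points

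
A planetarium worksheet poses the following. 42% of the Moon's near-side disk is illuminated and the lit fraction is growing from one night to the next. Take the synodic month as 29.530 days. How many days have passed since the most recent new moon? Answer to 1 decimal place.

6.6 days

From f = (1 − cos θ)/2: cos θ = 1 − 2×0.42 = 0.160; arccos → 80.8°.
The Moon is waxing (0°–180°), so θ = 80.8° directly.
That fraction of the synodic month is 80.8/360 × 29.530 d ≈ 6.63 d.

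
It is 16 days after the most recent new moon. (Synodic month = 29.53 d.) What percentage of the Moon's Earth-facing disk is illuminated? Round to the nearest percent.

Phase angle: θ = 360°·(16 d)/(29.53 d) = 195.1°.
cos 195.1° = (-0.966), so f = (1 − (-0.966))/2 = 0.983, so 98%.

98%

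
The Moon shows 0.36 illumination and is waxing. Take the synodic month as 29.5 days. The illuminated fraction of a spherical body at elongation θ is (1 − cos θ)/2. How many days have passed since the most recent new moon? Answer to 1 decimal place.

6.0 days

From f = (1 − cos θ)/2: cos θ = 1 − 2×0.36 = 0.280; arccos → 73.7°.
The Moon is waxing (0°–180°), so θ = 73.7° directly.
At 360°/29.5 d per day, 73.7° corresponds to 6.04 days.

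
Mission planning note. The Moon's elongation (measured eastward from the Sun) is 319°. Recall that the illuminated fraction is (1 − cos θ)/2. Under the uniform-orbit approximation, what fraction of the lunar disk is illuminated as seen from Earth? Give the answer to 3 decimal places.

0.123

Half-versine of 319°: (1 − 0.755)/2 = 0.123.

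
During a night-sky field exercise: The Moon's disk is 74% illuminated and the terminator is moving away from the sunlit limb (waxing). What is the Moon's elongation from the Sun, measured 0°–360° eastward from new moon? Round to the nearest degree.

119°

Invert f = (1 − cos θ)/2 to get cos θ = 1 − 2(0.74) = -0.480, hence θ₀ = arccos -0.480 = 118.7°.
The Moon is waxing (0°–180°), so θ = 118.7° directly.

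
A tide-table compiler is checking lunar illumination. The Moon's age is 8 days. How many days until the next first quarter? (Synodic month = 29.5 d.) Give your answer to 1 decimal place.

First quarter occurs at elongation 90°, i.e. at age 29.5 × 90/360 = 7.375 d.
Already past this cycle's first quarter; the next is at 7.375 + 29.5 = 36.875 d, so 36.875 − 8 = 28.875 days.

28.9 days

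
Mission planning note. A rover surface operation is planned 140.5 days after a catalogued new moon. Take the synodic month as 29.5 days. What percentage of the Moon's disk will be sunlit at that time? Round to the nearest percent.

46%

140.5/29.5 = 4.763 lunations, so 4 complete cycles and 22.50 d into the next.
Elongation θ = 360° × 22.50/29.5 ≈ 274.6°.
Illuminated fraction = (1 − cos 274.6°)/2 = (1 − 0.080)/2 ≈ 0.460, so 46%.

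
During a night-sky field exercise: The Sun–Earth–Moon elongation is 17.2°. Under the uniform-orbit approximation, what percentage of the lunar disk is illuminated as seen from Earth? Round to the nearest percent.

2%

Half-versine of 17.2°: (1 − 0.955)/2 = 0.022, i.e. 2%.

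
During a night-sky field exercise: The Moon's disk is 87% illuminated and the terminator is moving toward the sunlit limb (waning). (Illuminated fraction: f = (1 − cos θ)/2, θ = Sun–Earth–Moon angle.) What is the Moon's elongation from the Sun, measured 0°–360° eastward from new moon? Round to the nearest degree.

Invert f = (1 − cos θ)/2 to get cos θ = 1 − 2(0.87) = -0.740, hence θ₀ = arccos -0.740 = 137.7°.
A waning Moon lies in 180°–360°, so θ = 360° − 137.7° = 222.3°.

222°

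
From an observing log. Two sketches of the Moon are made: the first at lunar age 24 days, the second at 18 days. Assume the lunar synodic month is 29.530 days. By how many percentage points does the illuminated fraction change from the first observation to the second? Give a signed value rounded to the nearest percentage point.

+58 percentage points

First observation: θ = 360°·24/29.530 = 292.6°, so f = 0.308.
Second observation: θ = 219.4°, f = 0.886.
Δf = 0.886 − 0.308 = +0.578, i.e. +58 pp.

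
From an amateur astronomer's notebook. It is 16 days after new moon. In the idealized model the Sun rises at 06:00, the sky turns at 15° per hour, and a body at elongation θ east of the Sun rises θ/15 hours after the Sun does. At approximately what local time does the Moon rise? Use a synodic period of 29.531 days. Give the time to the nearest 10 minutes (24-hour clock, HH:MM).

Phase angle: θ = 360°·(16 d)/(29.531 d) = 195.0°.
The Moon trails the Sun by θ/15 = 195.0/15 ≈ 13.00 hours.
06:00 + 13.003 h ≈ 19:00 → 19:00 to the nearest ten minutes.

19:00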